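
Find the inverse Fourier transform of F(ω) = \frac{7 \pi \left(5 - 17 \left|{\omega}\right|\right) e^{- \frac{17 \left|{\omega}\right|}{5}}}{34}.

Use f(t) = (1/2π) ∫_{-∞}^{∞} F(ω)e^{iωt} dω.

f(t) = \frac{7 t^{2}}{\left(t^{2} + \frac{289}{25}\right)^{2}}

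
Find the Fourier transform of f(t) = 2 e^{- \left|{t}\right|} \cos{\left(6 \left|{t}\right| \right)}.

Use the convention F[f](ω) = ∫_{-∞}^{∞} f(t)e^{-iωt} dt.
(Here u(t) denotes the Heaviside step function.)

F(ω) = \frac{4 \left(\omega^{2} + 37\right)}{\omega^{4} - 70 \omega^{2} + 1369}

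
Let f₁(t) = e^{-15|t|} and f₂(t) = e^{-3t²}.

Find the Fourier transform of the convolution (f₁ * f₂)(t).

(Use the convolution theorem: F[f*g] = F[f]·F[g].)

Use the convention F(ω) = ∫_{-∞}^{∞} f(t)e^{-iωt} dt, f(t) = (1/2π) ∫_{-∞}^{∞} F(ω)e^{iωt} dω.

F[f₁*f₂](ω) = \frac{10 \sqrt{3} \sqrt{\pi} e^{- \frac{\omega^{2}}{12}}}{\omega^{2} + 225}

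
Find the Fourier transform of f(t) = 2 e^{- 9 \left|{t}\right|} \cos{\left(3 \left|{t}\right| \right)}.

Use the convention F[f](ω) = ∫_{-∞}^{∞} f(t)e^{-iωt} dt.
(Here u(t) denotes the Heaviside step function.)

F(ω) = \frac{36 \left(\omega^{2} + 90\right)}{\omega^{4} + 144 \omega^{2} + 8100}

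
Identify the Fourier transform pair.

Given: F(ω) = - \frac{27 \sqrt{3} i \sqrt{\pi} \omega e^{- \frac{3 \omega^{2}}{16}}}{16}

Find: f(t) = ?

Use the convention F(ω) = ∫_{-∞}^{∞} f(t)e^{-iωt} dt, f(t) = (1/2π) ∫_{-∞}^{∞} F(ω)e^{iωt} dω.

f(t) = 9 t e^{- \frac{4 t^{2}}{3}}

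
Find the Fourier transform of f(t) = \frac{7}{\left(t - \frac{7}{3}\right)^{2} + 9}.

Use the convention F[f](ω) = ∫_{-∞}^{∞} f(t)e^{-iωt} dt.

F(ω) = \frac{7 \pi e^{- \frac{7 i \omega}{3} - 3 \left|{\omega}\right|}}{3}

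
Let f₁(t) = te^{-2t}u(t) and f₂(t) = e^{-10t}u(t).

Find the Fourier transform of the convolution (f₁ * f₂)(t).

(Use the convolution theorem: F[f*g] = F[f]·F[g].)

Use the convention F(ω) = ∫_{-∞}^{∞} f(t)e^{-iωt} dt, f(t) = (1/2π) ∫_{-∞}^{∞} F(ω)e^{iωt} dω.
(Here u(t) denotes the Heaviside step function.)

F[f₁*f₂](ω) = \frac{1}{\left(i \omega + 2\right)^{2} \left(i \omega + 10\right)}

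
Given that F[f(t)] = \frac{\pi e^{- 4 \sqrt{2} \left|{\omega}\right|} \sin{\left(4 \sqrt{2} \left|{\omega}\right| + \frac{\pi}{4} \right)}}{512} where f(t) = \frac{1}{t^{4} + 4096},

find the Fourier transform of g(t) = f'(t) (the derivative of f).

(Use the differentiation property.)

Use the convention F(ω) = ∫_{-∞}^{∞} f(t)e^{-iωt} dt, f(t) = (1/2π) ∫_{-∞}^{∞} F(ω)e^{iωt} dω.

F[g](ω) = \frac{i \pi \omega e^{- 4 \sqrt{2} \left|{\omega}\right|} \sin{\left(4 \sqrt{2} \left|{\omega}\right| + \frac{\pi}{4} \right)}}{512}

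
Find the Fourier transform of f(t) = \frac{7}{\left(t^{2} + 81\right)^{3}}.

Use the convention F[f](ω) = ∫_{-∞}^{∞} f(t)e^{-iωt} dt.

F(ω) = \frac{7 \pi \left(27 \omega^{2} + 9 \left|{\omega}\right| + 1\right) e^{- 9 \left|{\omega}\right|}}{157464}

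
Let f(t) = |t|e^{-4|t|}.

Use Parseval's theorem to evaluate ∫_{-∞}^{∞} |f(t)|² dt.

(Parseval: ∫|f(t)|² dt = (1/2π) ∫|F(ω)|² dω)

∫|f(t)|² dt = \frac{1}{128}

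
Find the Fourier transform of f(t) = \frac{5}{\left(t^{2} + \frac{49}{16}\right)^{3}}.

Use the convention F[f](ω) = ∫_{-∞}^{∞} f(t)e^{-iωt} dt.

F(ω) = \frac{40 \pi \left(49 \omega^{2} + 84 \left|{\omega}\right| + 48\right) e^{- \frac{7 \left|{\omega}\right|}{4}}}{16807}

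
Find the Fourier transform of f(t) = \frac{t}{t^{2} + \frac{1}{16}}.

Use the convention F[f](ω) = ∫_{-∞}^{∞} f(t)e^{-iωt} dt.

F(ω) = - i \pi e^{- \frac{\left|{\omega}\right|}{4}} \operatorname{sign}{\left(\omega \right)}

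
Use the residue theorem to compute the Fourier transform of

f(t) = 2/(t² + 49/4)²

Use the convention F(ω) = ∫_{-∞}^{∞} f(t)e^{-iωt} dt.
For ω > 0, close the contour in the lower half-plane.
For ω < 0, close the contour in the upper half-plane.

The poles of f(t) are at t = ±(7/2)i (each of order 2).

Let g(z) = f(z)e^{-iωz}; for large |z| the factor e^{-iωz} decays in the lower half-plane when ω > 0 and in the upper half-plane when ω < 0.

Case ω > 0 (lower half-plane, clockwise contour ⇒ F(ω) = -2πi·ΣRes):
  Res_{z = - \frac{7 i}{2}} g(z) = \frac{2 i \left(7 \omega + 2\right) e^{- \frac{7 \omega}{2}}}{343} (pole of order 2)
  F(ω) = -2πi·ΣRes = \frac{4 \pi \left(7 \omega + 2\right) e^{- \frac{7 \omega}{2}}}{343}

Case ω < 0 (upper half-plane, counterclockwise contour ⇒ F(ω) = +2πi·ΣRes):
  Res_{z = \frac{7 i}{2}} g(z) = \frac{2 i \left(7 \omega - 2\right) e^{\frac{7 \omega}{2}}}{343} (pole of order 2)
  F(ω) = 2πi·ΣRes = \frac{4 \pi \left(2 - 7 \omega\right) e^{\frac{7 \omega}{2}}}{343}

Both cases combine into a single formula in |ω|:

F(ω) = \frac{4 \pi \left(7 \left|{\omega}\right| + 2\right) e^{- \frac{7 \left|{\omega}\right|}{2}}}{343}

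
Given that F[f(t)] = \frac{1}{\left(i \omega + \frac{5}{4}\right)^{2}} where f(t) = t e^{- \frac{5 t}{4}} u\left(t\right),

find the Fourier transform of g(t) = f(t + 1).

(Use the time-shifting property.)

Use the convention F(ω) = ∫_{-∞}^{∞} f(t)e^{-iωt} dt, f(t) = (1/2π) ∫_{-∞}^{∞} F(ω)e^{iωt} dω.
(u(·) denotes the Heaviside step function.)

F[g](ω) = \frac{16 e^{i \omega}}{\left(4 i \omega + 5\right)^{2}}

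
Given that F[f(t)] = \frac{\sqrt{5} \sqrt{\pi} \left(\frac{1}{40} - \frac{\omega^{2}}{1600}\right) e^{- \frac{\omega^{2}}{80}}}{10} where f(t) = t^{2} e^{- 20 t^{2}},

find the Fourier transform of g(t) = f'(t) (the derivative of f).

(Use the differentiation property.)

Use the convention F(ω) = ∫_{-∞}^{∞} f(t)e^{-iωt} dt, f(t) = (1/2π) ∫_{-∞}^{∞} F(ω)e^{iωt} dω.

F[g](ω) = \frac{\sqrt{5} i \sqrt{\pi} \omega \left(40 - \omega^{2}\right) e^{- \frac{\omega^{2}}{80}}}{16000}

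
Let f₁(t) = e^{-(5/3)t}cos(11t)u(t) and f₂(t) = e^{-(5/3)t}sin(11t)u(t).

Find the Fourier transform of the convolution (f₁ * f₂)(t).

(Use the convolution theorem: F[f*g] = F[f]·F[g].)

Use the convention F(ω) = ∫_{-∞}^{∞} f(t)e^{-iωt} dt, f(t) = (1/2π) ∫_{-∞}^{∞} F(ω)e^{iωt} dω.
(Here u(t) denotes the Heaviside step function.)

F[f₁*f₂](ω) = \frac{297 \left(3 i \omega + 5\right)}{\left(\left(3 i \omega + 5\right)^{2} + 1089\right)^{2}}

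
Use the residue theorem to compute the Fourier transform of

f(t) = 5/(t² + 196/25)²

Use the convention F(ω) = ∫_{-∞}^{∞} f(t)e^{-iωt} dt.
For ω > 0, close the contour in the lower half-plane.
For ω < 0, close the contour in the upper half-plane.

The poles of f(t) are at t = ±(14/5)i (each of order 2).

Let g(z) = f(z)e^{-iωz}; for large |z| the factor e^{-iωz} decays in the lower half-plane when ω > 0 and in the upper half-plane when ω < 0.

Case ω > 0 (lower half-plane, clockwise contour ⇒ F(ω) = -2πi·ΣRes):
  Res_{z = - \frac{14 i}{5}} g(z) = \frac{125 i \left(14 \omega + 5\right) e^{- \frac{14 \omega}{5}}}{10976} (pole of order 2)
  F(ω) = -2πi·ΣRes = \frac{125 \pi \left(14 \omega + 5\right) e^{- \frac{14 \omega}{5}}}{5488}

Case ω < 0 (upper half-plane, counterclockwise contour ⇒ F(ω) = +2πi·ΣRes):
  Res_{z = \frac{14 i}{5}} g(z) = \frac{125 i \left(14 \omega - 5\right) e^{\frac{14 \omega}{5}}}{10976} (pole of order 2)
  F(ω) = 2πi·ΣRes = \frac{125 \pi \left(5 - 14 \omega\right) e^{\frac{14 \omega}{5}}}{5488}

Both cases combine into a single formula in |ω|:

F(ω) = \frac{125 \pi \left(14 \left|{\omega}\right| + 5\right) e^{- \frac{14 \left|{\omega}\right|}{5}}}{5488}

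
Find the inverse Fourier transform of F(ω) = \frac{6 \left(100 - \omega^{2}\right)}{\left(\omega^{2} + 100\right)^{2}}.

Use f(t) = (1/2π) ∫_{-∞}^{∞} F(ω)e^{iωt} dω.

f(t) = 3 e^{- 10 \left|{t}\right|} \left|{t}\right|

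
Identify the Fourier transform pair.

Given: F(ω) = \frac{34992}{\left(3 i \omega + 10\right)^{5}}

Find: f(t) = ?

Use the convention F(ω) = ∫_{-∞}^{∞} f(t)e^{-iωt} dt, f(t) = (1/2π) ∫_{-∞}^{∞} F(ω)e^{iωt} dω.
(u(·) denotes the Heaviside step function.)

f(t) = 6 t^{4} e^{- \frac{10 t}{3}} u\left(t\right)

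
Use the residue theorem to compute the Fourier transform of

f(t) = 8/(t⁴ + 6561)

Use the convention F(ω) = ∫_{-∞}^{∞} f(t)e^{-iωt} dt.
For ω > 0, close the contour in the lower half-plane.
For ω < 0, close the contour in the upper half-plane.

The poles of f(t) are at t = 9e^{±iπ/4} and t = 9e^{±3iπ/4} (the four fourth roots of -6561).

Let g(z) = f(z)e^{-iωz}; for large |z| the factor e^{-iωz} decays in the lower half-plane when ω > 0 and in the upper half-plane when ω < 0.

Case ω > 0 (lower half-plane, clockwise contour ⇒ F(ω) = -2πi·ΣRes):
  Res_{z = - \frac{9 \sqrt{2}}{2} - \frac{9 \sqrt{2} i}{2}} g(z) = \frac{\sqrt{2} \left(1 + i\right) e^{\frac{9 \sqrt{2} \omega \left(-1 + i\right)}{2}}}{729}
  Res_{z = \frac{9 \sqrt{2}}{2} - \frac{9 \sqrt{2} i}{2}} g(z) = \frac{\sqrt{2} \left(-1 + i\right) e^{- \frac{9 \sqrt{2} \omega \left(1 + i\right)}{2}}}{729}
  F(ω) = -2πi·ΣRes = \frac{2 \sqrt{2} \pi \left(\left(1 - i\right) e^{9 \sqrt{2} i \omega} + 1 + i\right) e^{- \frac{9 \sqrt{2} \omega \left(1 + i\right)}{2}}}{729} = \frac{8 \pi e^{- \frac{9 \sqrt{2} \omega}{2}} \sin{\left(\frac{9 \sqrt{2} \omega}{2} + \frac{\pi}{4} \right)}}{729}

Case ω < 0 (upper half-plane, counterclockwise contour ⇒ F(ω) = +2πi·ΣRes):
  Res_{z = \frac{9 \sqrt{2}}{2} + \frac{9 \sqrt{2} i}{2}} g(z) = - \frac{\sqrt{2} \left(1 + i\right) e^{\frac{9 \sqrt{2} \omega \left(1 - i\right)}{2}}}{729}
  Res_{z = - \frac{9 \sqrt{2}}{2} + \frac{9 \sqrt{2} i}{2}} g(z) = \frac{\sqrt{2} \left(1 - i\right) e^{\frac{9 \sqrt{2} \omega \left(1 + i\right)}{2}}}{729}
  F(ω) = 2πi·ΣRes = - \frac{2 \sqrt{2} i \pi \left(\left(1 + i\right) e^{\frac{9 \sqrt{2} \omega \left(1 - i\right)}{2}} - \left(1 - i\right) e^{\frac{9 \sqrt{2} \omega \left(1 + i\right)}{2}}\right)}{729} = \frac{8 \pi e^{\frac{9 \sqrt{2} \omega}{2}} \cos{\left(\frac{9 \sqrt{2} \omega}{2} + \frac{\pi}{4} \right)}}{729}

Both cases combine into a single formula in |ω|:

F(ω) = \frac{8 \pi e^{- \frac{9 \sqrt{2} \left|{\omega}\right|}{2}} \sin{\left(\frac{9 \sqrt{2} \left|{\omega}\right|}{2} + \frac{\pi}{4} \right)}}{729}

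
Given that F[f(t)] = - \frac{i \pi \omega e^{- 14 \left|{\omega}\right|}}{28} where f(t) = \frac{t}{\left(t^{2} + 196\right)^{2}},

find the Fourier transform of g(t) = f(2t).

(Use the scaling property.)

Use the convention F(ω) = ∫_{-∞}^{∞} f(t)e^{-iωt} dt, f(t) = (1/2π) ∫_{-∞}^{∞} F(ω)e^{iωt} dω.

F[g](ω) = - \frac{i \pi \omega e^{- 7 \left|{\omega}\right|}}{112}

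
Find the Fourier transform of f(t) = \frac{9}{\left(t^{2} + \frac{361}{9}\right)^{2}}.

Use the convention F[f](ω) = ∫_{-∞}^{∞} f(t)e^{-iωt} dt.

F(ω) = \frac{81 \pi \left(19 \left|{\omega}\right| + 3\right) e^{- \frac{19 \left|{\omega}\right|}{3}}}{13718}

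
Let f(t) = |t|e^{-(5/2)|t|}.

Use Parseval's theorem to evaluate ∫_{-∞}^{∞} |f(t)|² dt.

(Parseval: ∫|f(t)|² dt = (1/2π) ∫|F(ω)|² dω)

∫|f(t)|² dt = \frac{4}{125}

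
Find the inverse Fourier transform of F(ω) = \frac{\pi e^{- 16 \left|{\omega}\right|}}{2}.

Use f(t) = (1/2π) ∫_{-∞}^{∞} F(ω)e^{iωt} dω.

f(t) = \frac{8}{t^{2} + 256}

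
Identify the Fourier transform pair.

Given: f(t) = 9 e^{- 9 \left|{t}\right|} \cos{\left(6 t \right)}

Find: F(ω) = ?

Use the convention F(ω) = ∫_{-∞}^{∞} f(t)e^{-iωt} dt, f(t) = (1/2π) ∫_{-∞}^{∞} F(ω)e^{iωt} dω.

F(ω) = \frac{162 \left(\omega^{2} + 117\right)}{\omega^{4} + 90 \omega^{2} + 13689}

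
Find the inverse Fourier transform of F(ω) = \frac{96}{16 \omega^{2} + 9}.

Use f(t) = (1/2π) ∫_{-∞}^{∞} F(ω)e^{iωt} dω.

f(t) = 4 e^{- \frac{3 \left|{t}\right|}{4}}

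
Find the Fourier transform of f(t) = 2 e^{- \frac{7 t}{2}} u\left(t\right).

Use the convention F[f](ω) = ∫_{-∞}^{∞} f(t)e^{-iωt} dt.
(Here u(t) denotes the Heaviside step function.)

F(ω) = \frac{4}{2 i \omega + 7}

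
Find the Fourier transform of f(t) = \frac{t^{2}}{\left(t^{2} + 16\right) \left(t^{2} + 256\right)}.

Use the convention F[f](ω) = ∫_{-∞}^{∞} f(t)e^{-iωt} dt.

F(ω) = \frac{\pi \left(4 - e^{12 \left|{\omega}\right|}\right) e^{- 16 \left|{\omega}\right|}}{60}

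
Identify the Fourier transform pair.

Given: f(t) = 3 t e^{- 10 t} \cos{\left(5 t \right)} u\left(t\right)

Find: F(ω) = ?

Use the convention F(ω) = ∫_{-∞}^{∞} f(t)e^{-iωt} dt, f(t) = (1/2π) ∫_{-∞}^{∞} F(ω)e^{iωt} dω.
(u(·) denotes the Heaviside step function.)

F(ω) = \frac{3 \left(\left(i \omega + 10\right)^{2} - 25\right)}{\left(\left(i \omega + 10\right)^{2} + 25\right)^{2}}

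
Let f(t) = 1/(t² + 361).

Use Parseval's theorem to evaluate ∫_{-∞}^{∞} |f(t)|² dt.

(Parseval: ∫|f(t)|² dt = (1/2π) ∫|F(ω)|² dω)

∫|f(t)|² dt = \frac{\pi}{13718}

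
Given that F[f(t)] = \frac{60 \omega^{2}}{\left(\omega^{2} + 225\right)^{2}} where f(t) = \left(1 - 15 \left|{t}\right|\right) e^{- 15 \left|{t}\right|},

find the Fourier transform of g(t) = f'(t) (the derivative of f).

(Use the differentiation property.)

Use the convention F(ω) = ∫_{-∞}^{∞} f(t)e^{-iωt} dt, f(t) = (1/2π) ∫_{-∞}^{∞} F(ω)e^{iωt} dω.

F[g](ω) = \frac{60 i \omega^{3}}{\left(\omega^{2} + 225\right)^{2}}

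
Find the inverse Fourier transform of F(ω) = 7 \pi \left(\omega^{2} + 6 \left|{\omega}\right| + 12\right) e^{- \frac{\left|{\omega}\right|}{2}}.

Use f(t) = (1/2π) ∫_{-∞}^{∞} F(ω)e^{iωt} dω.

f(t) = \frac{7}{\left(t^{2} + \frac{1}{4}\right)^{3}}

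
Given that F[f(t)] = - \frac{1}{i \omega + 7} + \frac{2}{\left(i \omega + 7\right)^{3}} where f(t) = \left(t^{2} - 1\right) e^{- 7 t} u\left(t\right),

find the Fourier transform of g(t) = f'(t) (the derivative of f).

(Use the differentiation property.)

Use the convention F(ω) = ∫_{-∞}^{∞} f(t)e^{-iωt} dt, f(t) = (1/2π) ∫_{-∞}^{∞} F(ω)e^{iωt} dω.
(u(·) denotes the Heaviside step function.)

F[g](ω) = \frac{i \omega \left(2 i \omega - \left(i \omega + 7\right)^{3} + 14\right)}{\left(i \omega + 7\right)^{4}}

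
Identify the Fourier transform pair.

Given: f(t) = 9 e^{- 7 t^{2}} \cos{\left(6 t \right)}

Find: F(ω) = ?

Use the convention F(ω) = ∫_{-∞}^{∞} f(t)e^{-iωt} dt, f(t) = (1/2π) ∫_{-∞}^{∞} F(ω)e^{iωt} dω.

F(ω) = \frac{9 \sqrt{7} \sqrt{\pi} \left(e^{\frac{6 \omega}{7}} + 1\right) e^{- \frac{\omega^{2}}{28} - \frac{3 \omega}{7} - \frac{9}{7}}}{14}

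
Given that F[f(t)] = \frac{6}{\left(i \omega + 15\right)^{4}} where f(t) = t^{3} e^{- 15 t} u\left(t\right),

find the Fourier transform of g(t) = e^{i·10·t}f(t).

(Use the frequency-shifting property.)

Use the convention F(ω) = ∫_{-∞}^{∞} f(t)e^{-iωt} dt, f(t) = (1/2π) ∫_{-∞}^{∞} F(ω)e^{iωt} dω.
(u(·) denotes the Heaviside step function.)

F[g](ω) = \frac{6}{\left(i \left(\omega - 10\right) + 15\right)^{4}}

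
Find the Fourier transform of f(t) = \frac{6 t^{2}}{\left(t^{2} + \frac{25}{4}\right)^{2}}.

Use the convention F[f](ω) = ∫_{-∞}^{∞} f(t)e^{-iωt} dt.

F(ω) = \frac{3 \pi \left(2 - 5 \left|{\omega}\right|\right) e^{- \frac{5 \left|{\omega}\right|}{2}}}{5}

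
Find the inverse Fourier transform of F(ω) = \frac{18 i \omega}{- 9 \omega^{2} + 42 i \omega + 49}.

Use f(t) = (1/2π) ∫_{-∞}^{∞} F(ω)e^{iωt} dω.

f(t) = 2 \left(1 - \frac{7 t}{3}\right) e^{- \frac{7 t}{3}} u\left(t\right)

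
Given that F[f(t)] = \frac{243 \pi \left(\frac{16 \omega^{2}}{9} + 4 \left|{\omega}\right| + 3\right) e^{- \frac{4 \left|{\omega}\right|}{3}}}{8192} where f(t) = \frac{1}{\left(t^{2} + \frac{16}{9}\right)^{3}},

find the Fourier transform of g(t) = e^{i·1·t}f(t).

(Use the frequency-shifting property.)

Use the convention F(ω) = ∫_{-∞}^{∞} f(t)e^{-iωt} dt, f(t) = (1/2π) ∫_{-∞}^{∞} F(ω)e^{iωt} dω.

F[g](ω) = \frac{27 \pi \left(16 \left(\omega - 1\right)^{2} + 36 \left|{\omega - 1}\right| + 27\right) e^{- \frac{4 \left|{\omega - 1}\right|}{3}}}{8192}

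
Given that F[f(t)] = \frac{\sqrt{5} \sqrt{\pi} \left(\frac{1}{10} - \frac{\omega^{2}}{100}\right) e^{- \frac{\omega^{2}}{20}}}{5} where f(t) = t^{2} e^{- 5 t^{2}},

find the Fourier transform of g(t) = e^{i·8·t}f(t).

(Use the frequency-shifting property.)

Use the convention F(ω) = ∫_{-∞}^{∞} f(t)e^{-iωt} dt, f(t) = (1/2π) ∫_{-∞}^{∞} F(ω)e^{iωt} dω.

F[g](ω) = \frac{\sqrt{5} \sqrt{\pi} \left(10 - \left(\omega - 8\right)^{2}\right) e^{- \frac{\left(\omega - 8\right)^{2}}{20}}}{500}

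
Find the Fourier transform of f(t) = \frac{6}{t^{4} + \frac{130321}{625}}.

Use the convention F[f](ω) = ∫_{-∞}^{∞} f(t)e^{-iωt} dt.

F(ω) = \frac{750 \pi e^{- \frac{19 \sqrt{2} \left|{\omega}\right|}{10}} \sin{\left(\frac{19 \sqrt{2} \left|{\omega}\right|}{10} + \frac{\pi}{4} \right)}}{6859}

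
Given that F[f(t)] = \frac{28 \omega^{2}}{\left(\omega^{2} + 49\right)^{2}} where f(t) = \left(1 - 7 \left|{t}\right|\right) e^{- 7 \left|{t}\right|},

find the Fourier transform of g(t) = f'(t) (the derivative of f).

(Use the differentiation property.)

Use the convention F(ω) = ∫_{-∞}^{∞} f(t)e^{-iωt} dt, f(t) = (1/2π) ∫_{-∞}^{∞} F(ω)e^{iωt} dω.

F[g](ω) = \frac{28 i \omega^{3}}{\left(\omega^{2} + 49\right)^{2}}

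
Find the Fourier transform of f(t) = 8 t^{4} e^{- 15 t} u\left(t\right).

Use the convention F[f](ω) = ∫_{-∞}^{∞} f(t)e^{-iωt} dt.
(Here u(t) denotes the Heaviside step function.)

F(ω) = \frac{192}{\left(i \omega + 15\right)^{5}}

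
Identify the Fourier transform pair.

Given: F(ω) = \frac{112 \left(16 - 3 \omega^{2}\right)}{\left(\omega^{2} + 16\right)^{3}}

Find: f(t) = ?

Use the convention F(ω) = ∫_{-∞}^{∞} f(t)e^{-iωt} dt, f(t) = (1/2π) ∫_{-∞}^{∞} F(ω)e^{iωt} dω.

f(t) = 7 t^{2} e^{- 4 \left|{t}\right|}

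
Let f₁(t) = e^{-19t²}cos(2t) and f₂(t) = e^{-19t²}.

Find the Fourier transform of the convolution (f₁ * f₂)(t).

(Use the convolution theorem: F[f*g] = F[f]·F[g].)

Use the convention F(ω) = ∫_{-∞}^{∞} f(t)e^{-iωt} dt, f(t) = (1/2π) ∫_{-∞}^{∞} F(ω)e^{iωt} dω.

F[f₁*f₂](ω) = \frac{\pi e^{- \frac{\omega^{2}}{38} - \frac{1}{19}} \cosh{\left(\frac{\omega}{19} \right)}}{19}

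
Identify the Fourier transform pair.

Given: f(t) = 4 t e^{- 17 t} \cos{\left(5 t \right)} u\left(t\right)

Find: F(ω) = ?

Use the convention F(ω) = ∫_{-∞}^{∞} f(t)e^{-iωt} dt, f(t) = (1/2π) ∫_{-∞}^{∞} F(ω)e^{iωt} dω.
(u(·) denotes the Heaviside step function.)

F(ω) = \frac{4 \left(\left(i \omega + 17\right)^{2} - 25\right)}{\left(\left(i \omega + 17\right)^{2} + 25\right)^{2}}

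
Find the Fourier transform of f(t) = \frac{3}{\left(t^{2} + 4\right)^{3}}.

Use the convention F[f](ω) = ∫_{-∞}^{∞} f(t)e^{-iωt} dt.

F(ω) = \frac{3 \pi \left(4 \omega^{2} + 6 \left|{\omega}\right| + 3\right) e^{- 2 \left|{\omega}\right|}}{256}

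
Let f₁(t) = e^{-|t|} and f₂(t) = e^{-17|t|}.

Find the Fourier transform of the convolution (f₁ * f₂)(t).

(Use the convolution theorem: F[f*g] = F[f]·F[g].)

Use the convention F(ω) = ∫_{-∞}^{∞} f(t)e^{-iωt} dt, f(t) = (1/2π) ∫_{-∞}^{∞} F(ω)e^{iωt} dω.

F[f₁*f₂](ω) = \frac{68}{\left(\omega^{2} + 1\right) \left(\omega^{2} + 289\right)}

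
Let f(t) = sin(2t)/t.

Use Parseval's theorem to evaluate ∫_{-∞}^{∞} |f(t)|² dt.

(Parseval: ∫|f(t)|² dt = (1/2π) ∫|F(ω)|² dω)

∫|f(t)|² dt = 2 \pi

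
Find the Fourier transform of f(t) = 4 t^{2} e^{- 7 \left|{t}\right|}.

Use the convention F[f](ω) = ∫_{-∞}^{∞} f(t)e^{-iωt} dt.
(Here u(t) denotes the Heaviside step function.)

F(ω) = \frac{112 \left(49 - 3 \omega^{2}\right)}{\left(\omega^{2} + 49\right)^{3}}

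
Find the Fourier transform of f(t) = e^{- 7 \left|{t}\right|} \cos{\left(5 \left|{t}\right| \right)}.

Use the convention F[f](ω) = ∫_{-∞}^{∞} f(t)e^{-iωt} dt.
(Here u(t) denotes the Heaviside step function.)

F(ω) = \frac{14 \left(\omega^{2} + 74\right)}{\omega^{4} + 48 \omega^{2} + 5476}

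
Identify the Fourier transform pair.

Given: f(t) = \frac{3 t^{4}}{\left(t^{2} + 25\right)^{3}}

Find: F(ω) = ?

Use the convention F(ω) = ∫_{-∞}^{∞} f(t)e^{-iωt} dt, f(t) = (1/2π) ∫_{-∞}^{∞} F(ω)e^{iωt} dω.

F(ω) = \frac{3 \pi \left(25 \omega^{2} - 25 \left|{\omega}\right| + 3\right) e^{- 5 \left|{\omega}\right|}}{40}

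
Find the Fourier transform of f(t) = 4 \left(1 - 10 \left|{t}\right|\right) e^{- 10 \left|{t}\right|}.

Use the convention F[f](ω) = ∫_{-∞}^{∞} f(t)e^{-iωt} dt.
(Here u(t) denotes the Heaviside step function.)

F(ω) = \frac{160 \omega^{2}}{\left(\omega^{2} + 100\right)^{2}}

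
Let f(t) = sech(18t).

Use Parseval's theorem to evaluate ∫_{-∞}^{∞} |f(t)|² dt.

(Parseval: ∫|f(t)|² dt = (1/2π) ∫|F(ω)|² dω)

∫|f(t)|² dt = \frac{1}{9}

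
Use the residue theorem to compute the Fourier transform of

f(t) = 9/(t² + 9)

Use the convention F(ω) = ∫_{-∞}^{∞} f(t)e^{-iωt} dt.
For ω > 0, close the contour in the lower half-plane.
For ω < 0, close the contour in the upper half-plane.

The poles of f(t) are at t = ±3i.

Let g(z) = f(z)e^{-iωz}; for large |z| the factor e^{-iωz} decays in the lower half-plane when ω > 0 and in the upper half-plane when ω < 0.

Case ω > 0 (lower half-plane, clockwise contour ⇒ F(ω) = -2πi·ΣRes):
  Res_{z = - 3 i} g(z) = \frac{3 i e^{- 3 \omega}}{2}
  F(ω) = -2πi·ΣRes = 3 \pi e^{- 3 \omega}

Case ω < 0 (upper half-plane, counterclockwise contour ⇒ F(ω) = +2πi·ΣRes):
  Res_{z = 3 i} g(z) = - \frac{3 i e^{3 \omega}}{2}
  F(ω) = 2πi·ΣRes = 3 \pi e^{3 \omega}

Both cases combine into a single formula in |ω|:

F(ω) = 3 \pi e^{- 3 \left|{\omega}\right|}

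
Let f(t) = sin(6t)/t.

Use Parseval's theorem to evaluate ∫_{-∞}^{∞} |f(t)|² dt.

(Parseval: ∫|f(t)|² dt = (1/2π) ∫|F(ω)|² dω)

∫|f(t)|² dt = 6 \pi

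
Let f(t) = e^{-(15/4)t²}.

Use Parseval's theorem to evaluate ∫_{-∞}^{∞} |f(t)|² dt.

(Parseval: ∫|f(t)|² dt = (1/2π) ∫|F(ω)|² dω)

∫|f(t)|² dt = \frac{\sqrt{30} \sqrt{\pi}}{15}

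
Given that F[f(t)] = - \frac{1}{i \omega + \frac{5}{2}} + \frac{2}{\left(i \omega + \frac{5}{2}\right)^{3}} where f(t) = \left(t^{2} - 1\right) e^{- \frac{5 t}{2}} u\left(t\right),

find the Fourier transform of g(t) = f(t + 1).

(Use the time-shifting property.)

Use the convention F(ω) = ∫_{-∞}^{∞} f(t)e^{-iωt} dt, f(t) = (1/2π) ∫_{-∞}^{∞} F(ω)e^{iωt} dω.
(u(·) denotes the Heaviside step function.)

F[g](ω) = \frac{2 \left(16 i \omega - \left(2 i \omega + 5\right)^{3} + 40\right) e^{i \omega}}{\left(2 i \omega + 5\right)^{4}}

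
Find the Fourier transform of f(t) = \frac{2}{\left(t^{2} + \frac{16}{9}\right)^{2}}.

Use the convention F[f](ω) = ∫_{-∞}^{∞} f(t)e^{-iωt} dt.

F(ω) = \frac{9 \pi \left(4 \left|{\omega}\right| + 3\right) e^{- \frac{4 \left|{\omega}\right|}{3}}}{64}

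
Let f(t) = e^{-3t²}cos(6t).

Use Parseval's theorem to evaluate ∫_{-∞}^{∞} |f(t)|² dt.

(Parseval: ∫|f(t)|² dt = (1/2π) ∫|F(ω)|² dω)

∫|f(t)|² dt = \frac{\sqrt{6} \sqrt{\pi} \left(1 + e^{6}\right)}{12 e^{6}}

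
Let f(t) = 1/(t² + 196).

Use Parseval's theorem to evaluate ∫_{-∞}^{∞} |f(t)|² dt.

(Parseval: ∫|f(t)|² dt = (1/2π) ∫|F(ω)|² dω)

∫|f(t)|² dt = \frac{\pi}{5488}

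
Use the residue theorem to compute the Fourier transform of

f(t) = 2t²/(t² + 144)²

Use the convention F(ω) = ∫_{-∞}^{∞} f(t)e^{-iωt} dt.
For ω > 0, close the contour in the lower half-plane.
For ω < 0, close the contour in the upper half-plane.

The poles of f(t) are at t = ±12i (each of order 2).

Let g(z) = f(z)e^{-iωz}; for large |z| the factor e^{-iωz} decays in the lower half-plane when ω > 0 and in the upper half-plane when ω < 0.

Case ω > 0 (lower half-plane, clockwise contour ⇒ F(ω) = -2πi·ΣRes):
  Res_{z = - 12 i} g(z) = \frac{i \left(1 - 12 \omega\right) e^{- 12 \omega}}{24} (pole of order 2)
  F(ω) = -2πi·ΣRes = \frac{\pi \left(1 - 12 \omega\right) e^{- 12 \omega}}{12}

Case ω < 0 (upper half-plane, counterclockwise contour ⇒ F(ω) = +2πi·ΣRes):
  Res_{z = 12 i} g(z) = \frac{i \left(- 12 \omega - 1\right) e^{12 \omega}}{24} (pole of order 2)
  F(ω) = 2πi·ΣRes = \frac{\pi \left(12 \omega + 1\right) e^{12 \omega}}{12}

Both cases combine into a single formula in |ω|:

F(ω) = \frac{\pi \left(1 - 12 \left|{\omega}\right|\right) e^{- 12 \left|{\omega}\right|}}{12}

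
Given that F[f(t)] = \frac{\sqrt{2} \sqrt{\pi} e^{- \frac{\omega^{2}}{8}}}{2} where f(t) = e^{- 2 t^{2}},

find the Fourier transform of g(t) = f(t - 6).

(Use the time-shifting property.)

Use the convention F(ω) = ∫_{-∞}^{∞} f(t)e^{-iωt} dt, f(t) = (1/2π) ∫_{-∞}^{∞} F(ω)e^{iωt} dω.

F[g](ω) = \frac{\sqrt{2} \sqrt{\pi} e^{- \frac{\omega \left(\omega + 48 i\right)}{8}}}{2}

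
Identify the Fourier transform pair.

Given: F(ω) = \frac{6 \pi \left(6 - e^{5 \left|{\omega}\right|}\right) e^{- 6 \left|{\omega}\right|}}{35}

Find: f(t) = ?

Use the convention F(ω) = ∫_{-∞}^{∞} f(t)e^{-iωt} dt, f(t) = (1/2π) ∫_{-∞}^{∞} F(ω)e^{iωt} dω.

f(t) = \frac{6 t^{2}}{\left(t^{2} + 1\right) \left(t^{2} + 36\right)}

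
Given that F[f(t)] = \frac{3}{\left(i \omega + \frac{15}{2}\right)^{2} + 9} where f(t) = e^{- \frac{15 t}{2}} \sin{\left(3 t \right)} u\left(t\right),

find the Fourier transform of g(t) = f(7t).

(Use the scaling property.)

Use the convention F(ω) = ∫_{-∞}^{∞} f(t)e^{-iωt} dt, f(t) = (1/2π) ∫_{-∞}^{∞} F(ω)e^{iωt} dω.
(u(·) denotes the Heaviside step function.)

F[g](ω) = \frac{84}{\left(2 i \omega + 105\right)^{2} + 1764}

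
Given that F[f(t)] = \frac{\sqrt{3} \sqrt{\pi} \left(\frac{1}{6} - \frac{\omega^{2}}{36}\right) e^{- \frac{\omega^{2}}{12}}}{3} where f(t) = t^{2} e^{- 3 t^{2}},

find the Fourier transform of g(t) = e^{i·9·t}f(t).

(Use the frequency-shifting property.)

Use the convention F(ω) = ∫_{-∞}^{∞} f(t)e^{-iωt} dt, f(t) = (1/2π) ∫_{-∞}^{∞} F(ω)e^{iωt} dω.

F[g](ω) = \frac{\sqrt{3} \sqrt{\pi} \left(6 - \left(\omega - 9\right)^{2}\right) e^{- \frac{\left(\omega - 9\right)^{2}}{12}}}{108}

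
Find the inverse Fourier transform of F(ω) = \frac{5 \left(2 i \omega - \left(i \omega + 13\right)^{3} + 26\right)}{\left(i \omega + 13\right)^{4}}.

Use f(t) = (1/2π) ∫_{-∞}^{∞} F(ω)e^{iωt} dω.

f(t) = 5 \left(t^{2} - 1\right) e^{- 13 t} u\left(t\right)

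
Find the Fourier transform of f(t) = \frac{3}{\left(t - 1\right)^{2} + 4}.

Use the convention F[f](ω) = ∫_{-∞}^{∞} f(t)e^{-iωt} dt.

F(ω) = \frac{3 \pi e^{- i \omega - 2 \left|{\omega}\right|}}{2}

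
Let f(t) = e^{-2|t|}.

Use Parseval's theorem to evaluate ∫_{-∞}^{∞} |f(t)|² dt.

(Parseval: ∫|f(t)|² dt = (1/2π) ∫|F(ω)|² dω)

∫|f(t)|² dt = \frac{1}{2}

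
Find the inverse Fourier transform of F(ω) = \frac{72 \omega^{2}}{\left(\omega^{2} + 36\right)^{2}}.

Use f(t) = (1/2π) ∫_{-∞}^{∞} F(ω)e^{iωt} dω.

f(t) = 3 \left(1 - 6 \left|{t}\right|\right) e^{- 6 \left|{t}\right|}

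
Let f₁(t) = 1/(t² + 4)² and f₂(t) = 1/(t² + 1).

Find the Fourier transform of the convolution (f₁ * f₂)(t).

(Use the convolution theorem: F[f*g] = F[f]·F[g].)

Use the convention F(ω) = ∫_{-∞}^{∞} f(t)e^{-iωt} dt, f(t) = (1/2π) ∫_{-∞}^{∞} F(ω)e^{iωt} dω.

F[f₁*f₂](ω) = \frac{\pi^{2} \left(2 \left|{\omega}\right| + 1\right) e^{- 3 \left|{\omega}\right|}}{16}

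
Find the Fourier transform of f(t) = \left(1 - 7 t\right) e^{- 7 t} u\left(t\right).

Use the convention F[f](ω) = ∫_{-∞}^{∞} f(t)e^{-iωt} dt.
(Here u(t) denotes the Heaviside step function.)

F(ω) = \frac{i \omega}{- \omega^{2} + 14 i \omega + 49}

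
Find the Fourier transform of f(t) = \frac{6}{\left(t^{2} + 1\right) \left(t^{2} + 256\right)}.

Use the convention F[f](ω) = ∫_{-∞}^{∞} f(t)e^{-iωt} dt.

F(ω) = \frac{\pi \left(16 e^{15 \left|{\omega}\right|} - 1\right) e^{- 16 \left|{\omega}\right|}}{680}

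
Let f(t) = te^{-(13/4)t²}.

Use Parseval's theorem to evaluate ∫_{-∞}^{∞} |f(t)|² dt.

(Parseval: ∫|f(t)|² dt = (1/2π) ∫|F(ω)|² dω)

∫|f(t)|² dt = \frac{\sqrt{26} \sqrt{\pi}}{169}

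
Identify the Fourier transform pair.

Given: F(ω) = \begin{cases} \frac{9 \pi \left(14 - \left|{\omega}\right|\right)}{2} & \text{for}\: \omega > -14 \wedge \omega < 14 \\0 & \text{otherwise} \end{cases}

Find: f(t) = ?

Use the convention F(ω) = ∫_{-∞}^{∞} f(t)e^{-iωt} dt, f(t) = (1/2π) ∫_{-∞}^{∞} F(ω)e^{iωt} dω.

f(t) = \frac{9 \sin^{2}{\left(7 t \right)}}{t^{2}}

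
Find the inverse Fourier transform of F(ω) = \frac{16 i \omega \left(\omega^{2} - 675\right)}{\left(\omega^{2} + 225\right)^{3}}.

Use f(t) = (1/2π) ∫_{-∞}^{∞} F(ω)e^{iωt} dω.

f(t) = 4 t e^{- 15 \left|{t}\right|} \left|{t}\right|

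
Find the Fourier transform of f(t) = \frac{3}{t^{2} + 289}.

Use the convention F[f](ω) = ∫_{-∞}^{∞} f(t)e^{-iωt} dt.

F(ω) = \frac{3 \pi e^{- 17 \left|{\omega}\right|}}{17}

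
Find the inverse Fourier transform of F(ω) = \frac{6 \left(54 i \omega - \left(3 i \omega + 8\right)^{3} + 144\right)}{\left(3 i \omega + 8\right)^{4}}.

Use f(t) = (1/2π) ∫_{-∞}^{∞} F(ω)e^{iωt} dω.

f(t) = 2 \left(t^{2} - 1\right) e^{- \frac{8 t}{3}} u\left(t\right)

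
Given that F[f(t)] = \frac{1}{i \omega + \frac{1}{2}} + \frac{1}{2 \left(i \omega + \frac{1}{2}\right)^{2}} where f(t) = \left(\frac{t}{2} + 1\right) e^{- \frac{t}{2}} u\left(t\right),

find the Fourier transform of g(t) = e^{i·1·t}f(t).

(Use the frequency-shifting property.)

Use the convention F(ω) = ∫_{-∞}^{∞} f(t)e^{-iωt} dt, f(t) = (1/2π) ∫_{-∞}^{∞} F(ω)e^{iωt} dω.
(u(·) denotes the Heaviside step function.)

F[g](ω) = \frac{4 \left(- i \omega - 1 + i\right)}{4 \omega^{2} - 4 \omega \left(2 + i\right) + 3 + 4 i}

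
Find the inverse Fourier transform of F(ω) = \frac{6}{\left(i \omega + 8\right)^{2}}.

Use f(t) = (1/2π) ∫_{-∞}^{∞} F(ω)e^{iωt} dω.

f(t) = 6 t e^{- 8 t} u\left(t\right)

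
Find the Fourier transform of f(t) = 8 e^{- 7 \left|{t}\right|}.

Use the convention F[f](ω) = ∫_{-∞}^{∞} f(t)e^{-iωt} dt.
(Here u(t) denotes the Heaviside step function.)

F(ω) = \frac{112}{\omega^{2} + 49}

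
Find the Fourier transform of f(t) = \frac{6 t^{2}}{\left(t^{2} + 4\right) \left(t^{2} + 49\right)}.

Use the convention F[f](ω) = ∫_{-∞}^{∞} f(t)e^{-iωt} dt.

F(ω) = \frac{2 \pi \left(7 - 2 e^{5 \left|{\omega}\right|}\right) e^{- 7 \left|{\omega}\right|}}{15}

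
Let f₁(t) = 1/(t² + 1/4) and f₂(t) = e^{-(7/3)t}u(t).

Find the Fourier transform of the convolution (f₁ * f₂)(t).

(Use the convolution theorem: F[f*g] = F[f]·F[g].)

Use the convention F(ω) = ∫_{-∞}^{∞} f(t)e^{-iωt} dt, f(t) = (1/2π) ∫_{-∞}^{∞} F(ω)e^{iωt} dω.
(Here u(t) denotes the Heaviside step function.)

F[f₁*f₂](ω) = \frac{6 \pi e^{- \frac{\left|{\omega}\right|}{2}}}{3 i \omega + 7}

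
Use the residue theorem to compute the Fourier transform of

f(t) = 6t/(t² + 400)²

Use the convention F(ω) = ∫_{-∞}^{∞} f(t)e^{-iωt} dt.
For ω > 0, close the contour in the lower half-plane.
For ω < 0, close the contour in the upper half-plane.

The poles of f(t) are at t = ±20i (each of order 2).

Let g(z) = f(z)e^{-iωz}; for large |z| the factor e^{-iωz} decays in the lower half-plane when ω > 0 and in the upper half-plane when ω < 0.

Case ω > 0 (lower half-plane, clockwise contour ⇒ F(ω) = -2πi·ΣRes):
  Res_{z = - 20 i} g(z) = \frac{3 \omega e^{- 20 \omega}}{40} (pole of order 2)
  F(ω) = -2πi·ΣRes = - \frac{3 i \pi \omega e^{- 20 \omega}}{20}

Case ω < 0 (upper half-plane, counterclockwise contour ⇒ F(ω) = +2πi·ΣRes):
  Res_{z = 20 i} g(z) = - \frac{3 \omega e^{20 \omega}}{40} (pole of order 2)
  F(ω) = 2πi·ΣRes = - \frac{3 i \pi \omega e^{20 \omega}}{20}

Both cases combine into a single formula in |ω|:

F(ω) = - \frac{3 i \pi \omega e^{- 20 \left|{\omega}\right|}}{20}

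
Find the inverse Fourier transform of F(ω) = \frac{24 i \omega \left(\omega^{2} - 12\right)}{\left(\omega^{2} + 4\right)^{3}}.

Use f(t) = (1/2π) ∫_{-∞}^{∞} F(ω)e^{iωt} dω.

f(t) = 6 t e^{- 2 \left|{t}\right|} \left|{t}\right|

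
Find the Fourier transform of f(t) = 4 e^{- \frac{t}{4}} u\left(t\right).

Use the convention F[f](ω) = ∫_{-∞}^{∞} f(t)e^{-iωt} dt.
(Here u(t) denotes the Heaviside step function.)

F(ω) = \frac{16}{4 i \omega + 1}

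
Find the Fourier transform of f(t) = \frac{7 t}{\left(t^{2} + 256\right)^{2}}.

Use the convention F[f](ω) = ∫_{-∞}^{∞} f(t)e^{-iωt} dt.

F(ω) = - \frac{7 i \pi \omega e^{- 16 \left|{\omega}\right|}}{32}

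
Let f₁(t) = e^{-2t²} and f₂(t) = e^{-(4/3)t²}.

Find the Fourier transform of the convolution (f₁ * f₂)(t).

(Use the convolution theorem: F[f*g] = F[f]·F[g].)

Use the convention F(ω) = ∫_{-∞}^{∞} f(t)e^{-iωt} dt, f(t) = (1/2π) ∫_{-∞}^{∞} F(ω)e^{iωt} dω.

F[f₁*f₂](ω) = \frac{\sqrt{6} \pi e^{- \frac{5 \omega^{2}}{16}}}{4}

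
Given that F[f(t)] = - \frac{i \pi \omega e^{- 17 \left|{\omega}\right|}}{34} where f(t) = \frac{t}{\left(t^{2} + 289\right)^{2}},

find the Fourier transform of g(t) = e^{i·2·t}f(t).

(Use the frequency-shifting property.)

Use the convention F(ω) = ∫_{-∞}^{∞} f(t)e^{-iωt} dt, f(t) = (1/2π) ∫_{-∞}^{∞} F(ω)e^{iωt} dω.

F[g](ω) = \frac{i \pi \left(2 - \omega\right) e^{- 17 \left|{\omega - 2}\right|}}{34}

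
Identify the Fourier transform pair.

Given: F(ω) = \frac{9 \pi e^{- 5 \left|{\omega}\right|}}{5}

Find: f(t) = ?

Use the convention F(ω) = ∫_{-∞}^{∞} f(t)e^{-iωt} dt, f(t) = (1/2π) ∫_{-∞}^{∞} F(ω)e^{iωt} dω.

f(t) = \frac{9}{t^{2} + 25}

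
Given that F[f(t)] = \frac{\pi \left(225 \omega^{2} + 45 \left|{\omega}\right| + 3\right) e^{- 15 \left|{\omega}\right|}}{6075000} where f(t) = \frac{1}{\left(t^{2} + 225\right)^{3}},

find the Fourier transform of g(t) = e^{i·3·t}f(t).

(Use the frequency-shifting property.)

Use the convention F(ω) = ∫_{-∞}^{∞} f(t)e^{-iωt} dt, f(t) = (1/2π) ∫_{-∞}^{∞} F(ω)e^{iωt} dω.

F[g](ω) = \frac{\pi \left(75 \left(\omega - 3\right)^{2} + 15 \left|{\omega - 3}\right| + 1\right) e^{- 15 \left|{\omega - 3}\right|}}{2025000}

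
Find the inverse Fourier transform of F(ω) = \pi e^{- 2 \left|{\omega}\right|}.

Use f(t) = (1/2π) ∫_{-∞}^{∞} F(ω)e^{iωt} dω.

f(t) = \frac{2}{t^{2} + 4}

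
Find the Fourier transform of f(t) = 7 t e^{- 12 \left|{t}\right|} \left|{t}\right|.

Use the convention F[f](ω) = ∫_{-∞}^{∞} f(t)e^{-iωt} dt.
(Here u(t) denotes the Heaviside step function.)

F(ω) = \frac{28 i \omega \left(\omega^{2} - 432\right)}{\left(\omega^{2} + 144\right)^{3}}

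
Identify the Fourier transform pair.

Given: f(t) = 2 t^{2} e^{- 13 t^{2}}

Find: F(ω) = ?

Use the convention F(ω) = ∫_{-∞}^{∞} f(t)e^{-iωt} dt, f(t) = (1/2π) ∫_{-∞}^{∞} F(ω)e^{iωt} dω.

F(ω) = \frac{\sqrt{13} \sqrt{\pi} \left(26 - \omega^{2}\right) e^{- \frac{\omega^{2}}{52}}}{4394}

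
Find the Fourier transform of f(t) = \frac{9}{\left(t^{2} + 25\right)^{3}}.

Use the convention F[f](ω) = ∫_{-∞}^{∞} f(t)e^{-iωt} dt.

F(ω) = \frac{9 \pi \left(25 \omega^{2} + 15 \left|{\omega}\right| + 3\right) e^{- 5 \left|{\omega}\right|}}{25000}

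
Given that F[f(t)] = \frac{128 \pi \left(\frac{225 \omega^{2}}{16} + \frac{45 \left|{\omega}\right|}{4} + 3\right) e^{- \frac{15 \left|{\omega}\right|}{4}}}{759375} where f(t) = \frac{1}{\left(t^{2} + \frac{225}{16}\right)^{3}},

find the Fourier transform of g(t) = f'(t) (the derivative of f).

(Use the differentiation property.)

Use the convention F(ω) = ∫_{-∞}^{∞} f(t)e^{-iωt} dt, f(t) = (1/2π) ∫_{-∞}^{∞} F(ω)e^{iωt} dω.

F[g](ω) = \frac{8 i \pi \omega \left(75 \omega^{2} + 60 \left|{\omega}\right| + 16\right) e^{- \frac{15 \left|{\omega}\right|}{4}}}{253125}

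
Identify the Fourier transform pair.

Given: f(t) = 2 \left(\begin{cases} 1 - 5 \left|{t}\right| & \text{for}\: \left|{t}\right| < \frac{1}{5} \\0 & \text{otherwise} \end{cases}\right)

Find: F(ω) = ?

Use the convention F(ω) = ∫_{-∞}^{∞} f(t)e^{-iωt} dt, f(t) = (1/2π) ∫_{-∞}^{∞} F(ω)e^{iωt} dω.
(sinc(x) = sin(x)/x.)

F(ω) = \frac{2 \operatorname{sinc}^{2}{\left(\frac{\omega}{10} \right)}}{5}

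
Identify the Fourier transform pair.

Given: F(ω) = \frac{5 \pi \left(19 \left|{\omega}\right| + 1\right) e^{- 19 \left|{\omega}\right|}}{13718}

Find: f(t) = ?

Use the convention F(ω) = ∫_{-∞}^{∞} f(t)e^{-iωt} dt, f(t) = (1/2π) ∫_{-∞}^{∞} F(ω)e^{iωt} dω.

f(t) = \frac{5}{\left(t^{2} + 361\right)^{2}}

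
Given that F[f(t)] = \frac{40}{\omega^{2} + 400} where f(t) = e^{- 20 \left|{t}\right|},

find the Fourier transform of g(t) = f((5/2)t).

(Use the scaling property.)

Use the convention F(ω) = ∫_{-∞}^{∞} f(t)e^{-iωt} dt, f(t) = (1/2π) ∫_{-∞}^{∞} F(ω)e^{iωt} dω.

F[g](ω) = \frac{100}{\omega^{2} + 2500}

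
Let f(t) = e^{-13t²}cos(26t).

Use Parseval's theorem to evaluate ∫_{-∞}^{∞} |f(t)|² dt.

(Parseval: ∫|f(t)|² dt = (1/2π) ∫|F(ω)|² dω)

∫|f(t)|² dt = \frac{\sqrt{26} \sqrt{\pi} \left(1 + e^{26}\right)}{52 e^{26}}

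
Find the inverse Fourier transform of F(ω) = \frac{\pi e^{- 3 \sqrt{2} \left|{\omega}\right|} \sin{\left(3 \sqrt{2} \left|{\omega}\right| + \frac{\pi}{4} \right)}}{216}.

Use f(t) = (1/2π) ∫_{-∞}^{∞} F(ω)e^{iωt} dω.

f(t) = \frac{1}{t^{4} + 1296}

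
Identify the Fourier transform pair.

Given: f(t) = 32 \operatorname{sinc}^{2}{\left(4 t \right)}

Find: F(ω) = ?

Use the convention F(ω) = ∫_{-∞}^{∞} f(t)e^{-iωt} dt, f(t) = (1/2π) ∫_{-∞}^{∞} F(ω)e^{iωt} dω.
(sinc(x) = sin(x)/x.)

F(ω) = \begin{cases} \pi \left(8 - \left|{\omega}\right|\right) & \text{for}\: \omega > -8 \wedge \omega < 8 \\0 & \text{otherwise} \end{cases}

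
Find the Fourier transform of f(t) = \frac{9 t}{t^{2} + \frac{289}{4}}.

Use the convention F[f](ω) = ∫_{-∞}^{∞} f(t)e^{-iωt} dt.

F(ω) = - 9 i \pi e^{- \frac{17 \left|{\omega}\right|}{2}} \operatorname{sign}{\left(\omega \right)}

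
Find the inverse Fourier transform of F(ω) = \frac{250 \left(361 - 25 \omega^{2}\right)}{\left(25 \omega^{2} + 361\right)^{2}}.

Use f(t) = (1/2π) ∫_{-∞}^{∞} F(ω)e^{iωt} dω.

f(t) = 5 e^{- \frac{19 \left|{t}\right|}{5}} \left|{t}\right|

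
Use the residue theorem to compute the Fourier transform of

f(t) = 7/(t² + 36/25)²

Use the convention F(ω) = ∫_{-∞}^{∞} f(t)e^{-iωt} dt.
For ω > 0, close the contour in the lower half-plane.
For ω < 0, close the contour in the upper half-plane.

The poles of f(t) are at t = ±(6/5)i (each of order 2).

Let g(z) = f(z)e^{-iωz}; for large |z| the factor e^{-iωz} decays in the lower half-plane when ω > 0 and in the upper half-plane when ω < 0.

Case ω > 0 (lower half-plane, clockwise contour ⇒ F(ω) = -2πi·ΣRes):
  Res_{z = - \frac{6 i}{5}} g(z) = \frac{175 i \left(6 \omega + 5\right) e^{- \frac{6 \omega}{5}}}{864} (pole of order 2)
  F(ω) = -2πi·ΣRes = \frac{175 \pi \left(6 \omega + 5\right) e^{- \frac{6 \omega}{5}}}{432}

Case ω < 0 (upper half-plane, counterclockwise contour ⇒ F(ω) = +2πi·ΣRes):
  Res_{z = \frac{6 i}{5}} g(z) = \frac{175 i \left(6 \omega - 5\right) e^{\frac{6 \omega}{5}}}{864} (pole of order 2)
  F(ω) = 2πi·ΣRes = \frac{175 \pi \left(5 - 6 \omega\right) e^{\frac{6 \omega}{5}}}{432}

Both cases combine into a single formula in |ω|:

F(ω) = \frac{175 \pi \left(6 \left|{\omega}\right| + 5\right) e^{- \frac{6 \left|{\omega}\right|}{5}}}{432}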